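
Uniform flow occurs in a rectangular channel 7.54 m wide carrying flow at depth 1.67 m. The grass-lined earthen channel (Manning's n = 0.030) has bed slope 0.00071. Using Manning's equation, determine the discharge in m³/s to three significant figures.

12.3 m³/s

A = b·y = 7.54 × 1.67 = 12.59 m²
P = b + 2y = 7.54 + 2×1.67 = 10.88 m
R = A/P = 12.59/10.88 = 1.157 m
Q = (1/n)·A·R^(2/3)·S^(1/2) = (1/0.030) × 12.59 × 1.157^(2/3) × 0.00071^(1/2) = 12.33 m³/s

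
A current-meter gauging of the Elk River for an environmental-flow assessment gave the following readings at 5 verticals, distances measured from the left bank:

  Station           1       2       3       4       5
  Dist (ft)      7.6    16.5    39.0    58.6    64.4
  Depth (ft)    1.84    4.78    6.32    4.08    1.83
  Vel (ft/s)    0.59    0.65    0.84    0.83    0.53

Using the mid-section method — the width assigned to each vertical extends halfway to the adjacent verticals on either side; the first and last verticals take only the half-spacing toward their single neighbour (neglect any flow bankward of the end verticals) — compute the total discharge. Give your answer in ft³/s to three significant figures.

211 ft³/s

w_1 = (16.5 − 7.6)/2 = 4.45 ft; q_1 = 0.59 × 1.84 × 4.45 = 4.831 ft³/s
w_2 = (39.0 − 7.6)/2 = 15.7 ft; q_2 = 0.65 × 4.78 × 15.7 = 48.78 ft³/s
w_3 = (58.6 − 16.5)/2 = 21.05 ft; q_3 = 0.84 × 6.32 × 21.05 = 111.8 ft³/s
w_4 = (64.4 − 39.0)/2 = 12.7 ft; q_4 = 0.83 × 4.08 × 12.7 = 43.01 ft³/s
w_5 = (64.4 − 58.6)/2 = 2.9 ft; q_5 = 0.53 × 1.83 × 2.9 = 2.813 ft³/s
Q = Σ qᵢ = 211.2 ft³/s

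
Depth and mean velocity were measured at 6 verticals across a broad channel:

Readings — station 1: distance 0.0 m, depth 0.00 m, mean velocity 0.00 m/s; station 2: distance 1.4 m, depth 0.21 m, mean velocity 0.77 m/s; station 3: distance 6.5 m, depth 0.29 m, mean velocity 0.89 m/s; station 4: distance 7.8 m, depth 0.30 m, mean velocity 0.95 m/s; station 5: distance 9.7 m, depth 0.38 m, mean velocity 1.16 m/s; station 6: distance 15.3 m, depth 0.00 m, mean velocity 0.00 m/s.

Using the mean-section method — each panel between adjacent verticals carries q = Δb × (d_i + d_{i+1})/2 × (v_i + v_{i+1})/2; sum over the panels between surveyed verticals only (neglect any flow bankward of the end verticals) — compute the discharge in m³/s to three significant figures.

2.77 m³/s

Panel 1-2: Δb = 1.4 m, d̄ = (0.00+0.21)/2 = 0.105, v̄ = (0.00+0.77)/2 = 0.385 → q = 1.4×0.105×0.385 = 0.05660 m³/s
Panel 2-3: Δb = 5.1 m, d̄ = (0.21+0.29)/2 = 0.25, v̄ = (0.77+0.89)/2 = 0.83 → q = 5.1×0.25×0.83 = 1.058 m³/s
Panel 3-4: Δb = 1.3 m, d̄ = (0.29+0.30)/2 = 0.295, v̄ = (0.89+0.95)/2 = 0.92 → q = 1.3×0.295×0.92 = 0.3528 m³/s
Panel 4-5: Δb = 1.9 m, d̄ = (0.30+0.38)/2 = 0.34, v̄ = (0.95+1.16)/2 = 1.055 → q = 1.9×0.34×1.055 = 0.6815 m³/s
Panel 5-6: Δb = 5.6 m, d̄ = (0.38+0.00)/2 = 0.19, v̄ = (1.16+0.00)/2 = 0.58 → q = 5.6×0.19×0.58 = 0.6171 m³/s
Q = Σ q = 2.766 m³/s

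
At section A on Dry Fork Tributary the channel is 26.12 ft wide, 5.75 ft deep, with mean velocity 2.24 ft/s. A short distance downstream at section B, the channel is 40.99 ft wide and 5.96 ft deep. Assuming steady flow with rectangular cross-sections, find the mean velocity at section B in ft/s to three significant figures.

1.38 ft/s

Q = A₁V₁ = (26.12×5.75) × 2.24 = 336.4 ft³/s
A₂ = 40.99 × 5.96 = 244.3 ft²
V₂ = Q/A₂ = 336.4/244.3 = 1.377 ft/s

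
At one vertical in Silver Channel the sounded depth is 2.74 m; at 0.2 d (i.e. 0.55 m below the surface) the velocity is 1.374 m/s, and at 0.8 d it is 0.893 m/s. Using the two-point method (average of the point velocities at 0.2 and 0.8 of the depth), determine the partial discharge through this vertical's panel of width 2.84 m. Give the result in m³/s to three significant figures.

8.82 m³/s

v̄ = (1.374 + 0.893) / 2 = 1.134 m/s
q = v̄ × d × w = 1.134 × 2.74 × 2.84 = 8.820 m³/s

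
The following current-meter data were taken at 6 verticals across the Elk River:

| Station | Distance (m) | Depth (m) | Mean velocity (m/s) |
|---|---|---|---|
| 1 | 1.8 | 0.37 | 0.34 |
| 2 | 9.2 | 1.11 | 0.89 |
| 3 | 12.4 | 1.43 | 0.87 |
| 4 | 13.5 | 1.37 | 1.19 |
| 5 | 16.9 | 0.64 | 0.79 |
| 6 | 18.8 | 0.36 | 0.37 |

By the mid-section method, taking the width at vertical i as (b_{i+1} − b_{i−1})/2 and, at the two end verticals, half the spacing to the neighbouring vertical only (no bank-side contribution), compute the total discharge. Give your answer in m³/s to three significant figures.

13.5 m³/s

w_1 = (9.2 − 1.8)/2 = 3.7 m; q_1 = 0.34 × 0.37 × 3.7 = 0.4655 m³/s
w_2 = (12.4 − 1.8)/2 = 5.3 m; q_2 = 0.89 × 1.11 × 5.3 = 5.236 m³/s
w_3 = (13.5 − 9.2)/2 = 2.15 m; q_3 = 0.87 × 1.43 × 2.15 = 2.675 m³/s
w_4 = (16.9 − 12.4)/2 = 2.25 m; q_4 = 1.19 × 1.37 × 2.25 = 3.668 m³/s
w_5 = (18.8 − 13.5)/2 = 2.65 m; q_5 = 0.79 × 0.64 × 2.65 = 1.340 m³/s
w_6 = (18.8 − 16.9)/2 = 0.95 m; q_6 = 0.37 × 0.36 × 0.95 = 0.1265 m³/s
Q = Σ qᵢ = 13.51 m³/s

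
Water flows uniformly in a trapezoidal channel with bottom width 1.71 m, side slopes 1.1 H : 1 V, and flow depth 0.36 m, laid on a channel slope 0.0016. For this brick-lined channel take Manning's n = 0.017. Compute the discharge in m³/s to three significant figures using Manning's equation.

0.750 m³/s

A = (b + z·y)·y = (1.71 + 1.1×0.36)×0.36 = 0.7582 m²
P = b + 2y√(1+z²) = 1.71 + 2×0.36×√(1+1.1²) = 2.780 m
R = A/P = 0.7582/2.780 = 0.2727 m
Q = (1/n)·A·R^(2/3)·S^(1/2) = (1/0.017) × 0.7582 × 0.2727^(2/3) × 0.0016^(1/2) = 0.7501 m³/s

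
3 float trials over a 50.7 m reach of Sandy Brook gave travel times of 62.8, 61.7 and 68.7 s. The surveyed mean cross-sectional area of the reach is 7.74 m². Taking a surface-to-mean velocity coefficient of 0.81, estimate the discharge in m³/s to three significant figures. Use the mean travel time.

4.94 m³/s

t̄ = (62.8 + 61.7 + 68.7) / 3 = 64.4 s
v_surface = L / t̄ = 50.7 / 64.4 = 0.7873 m/s
v_mean = 0.81 × 0.7873 = 0.6377 m/s
Q = A × v_mean = 7.74 × 0.6377 = 4.936 m³/s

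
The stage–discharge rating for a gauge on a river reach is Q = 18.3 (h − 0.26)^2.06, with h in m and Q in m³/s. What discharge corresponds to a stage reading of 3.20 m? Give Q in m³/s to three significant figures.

Q = 18.3 × (3.20 − 0.26)^2.06 = 18.3 × 2.94^2.06 = 168.8 m³/s

169 m³/s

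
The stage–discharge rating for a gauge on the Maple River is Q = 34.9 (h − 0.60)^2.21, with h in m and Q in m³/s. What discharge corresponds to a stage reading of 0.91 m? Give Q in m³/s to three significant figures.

2.62 m³/s

Q = 34.9 × (0.91 − 0.60)^2.21 = 34.9 × 0.31^2.21 = 2.623 m³/s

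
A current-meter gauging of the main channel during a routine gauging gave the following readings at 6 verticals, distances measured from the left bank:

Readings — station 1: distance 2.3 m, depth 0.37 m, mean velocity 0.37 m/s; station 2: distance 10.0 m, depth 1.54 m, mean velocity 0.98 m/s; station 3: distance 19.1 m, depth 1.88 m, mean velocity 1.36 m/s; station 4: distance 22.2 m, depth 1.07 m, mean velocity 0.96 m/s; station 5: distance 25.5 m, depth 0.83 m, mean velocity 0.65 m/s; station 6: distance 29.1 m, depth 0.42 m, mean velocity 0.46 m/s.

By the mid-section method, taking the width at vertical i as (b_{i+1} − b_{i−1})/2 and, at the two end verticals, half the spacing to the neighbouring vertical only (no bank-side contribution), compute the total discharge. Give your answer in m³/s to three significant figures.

w_1 = (10.0 − 2.3)/2 = 3.85 m; q_1 = 0.37 × 0.37 × 3.85 = 0.5271 m³/s
w_2 = (19.1 − 2.3)/2 = 8.4 m; q_2 = 0.98 × 1.54 × 8.4 = 12.68 m³/s
w_3 = (22.2 − 10.0)/2 = 6.1 m; q_3 = 1.36 × 1.88 × 6.1 = 15.60 m³/s
w_4 = (25.5 − 19.1)/2 = 3.2 m; q_4 = 0.96 × 1.07 × 3.2 = 3.287 m³/s
w_5 = (29.1 − 22.2)/2 = 3.45 m; q_5 = 0.65 × 0.83 × 3.45 = 1.861 m³/s
w_6 = (29.1 − 25.5)/2 = 1.8 m; q_6 = 0.46 × 0.42 × 1.8 = 0.3478 m³/s
Q = Σ qᵢ = 34.30 m³/s

34.3 m³/s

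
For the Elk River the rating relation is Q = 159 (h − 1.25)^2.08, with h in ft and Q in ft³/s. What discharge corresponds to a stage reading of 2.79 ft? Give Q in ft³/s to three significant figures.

Q = 159 × (2.79 − 1.25)^2.08 = 159 × 1.54^2.08 = 390.3 ft³/s

390 ft³/s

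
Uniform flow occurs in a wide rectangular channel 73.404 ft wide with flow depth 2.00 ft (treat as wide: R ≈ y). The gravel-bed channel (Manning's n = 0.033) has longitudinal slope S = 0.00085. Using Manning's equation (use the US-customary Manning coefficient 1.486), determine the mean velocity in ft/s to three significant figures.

2.08 ft/s

A = b·y = 73.404 × 2.00 = 146.8 ft²
Wide channel: R ≈ y = 2.00 ft
Q = (1.486/n)·A·R^(2/3)·S^(1/2) = (1.486/0.033) × 146.8 × 2.000^(2/3) × 0.00085^(1/2) = 306.0 ft³/s
V = Q/A = 306.0/146.8 = 2.084 ft/s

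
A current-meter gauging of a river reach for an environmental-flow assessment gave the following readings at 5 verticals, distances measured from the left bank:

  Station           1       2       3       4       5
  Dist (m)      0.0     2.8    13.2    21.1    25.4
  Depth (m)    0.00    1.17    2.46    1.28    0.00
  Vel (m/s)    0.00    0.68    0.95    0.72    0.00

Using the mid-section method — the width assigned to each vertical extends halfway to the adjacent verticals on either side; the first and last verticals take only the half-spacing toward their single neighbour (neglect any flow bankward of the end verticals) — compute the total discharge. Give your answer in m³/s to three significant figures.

32.3 m³/s

w_2 = (13.2 − 0.0)/2 = 6.6 m; q_2 = 0.68 × 1.17 × 6.6 = 5.251 m³/s
w_3 = (21.1 − 2.8)/2 = 9.15 m; q_3 = 0.95 × 2.46 × 9.15 = 21.38 m³/s
w_4 = (25.4 − 13.2)/2 = 6.1 m; q_4 = 0.72 × 1.28 × 6.1 = 5.622 m³/s
Stations 1, 5 contribute zero (depth or velocity is 0).
Q = Σ qᵢ = 32.26 m³/s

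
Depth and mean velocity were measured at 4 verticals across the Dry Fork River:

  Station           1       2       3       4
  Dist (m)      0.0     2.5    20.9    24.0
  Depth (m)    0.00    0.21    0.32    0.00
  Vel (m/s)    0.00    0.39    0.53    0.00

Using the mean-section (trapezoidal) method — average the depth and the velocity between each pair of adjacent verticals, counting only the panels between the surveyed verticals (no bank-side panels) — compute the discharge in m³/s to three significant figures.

Panel 1-2: Δb = 2.5 m, d̄ = (0.00+0.21)/2 = 0.105, v̄ = (0.00+0.39)/2 = 0.195 → q = 2.5×0.105×0.195 = 0.05119 m³/s
Panel 2-3: Δb = 18.4 m, d̄ = (0.21+0.32)/2 = 0.265, v̄ = (0.39+0.53)/2 = 0.46 → q = 18.4×0.265×0.46 = 2.243 m³/s
Panel 3-4: Δb = 3.1 m, d̄ = (0.32+0.00)/2 = 0.16, v̄ = (0.53+0.00)/2 = 0.265 → q = 3.1×0.16×0.265 = 0.1314 m³/s
Q = Σ q = 2.426 m³/s

2.43 m³/s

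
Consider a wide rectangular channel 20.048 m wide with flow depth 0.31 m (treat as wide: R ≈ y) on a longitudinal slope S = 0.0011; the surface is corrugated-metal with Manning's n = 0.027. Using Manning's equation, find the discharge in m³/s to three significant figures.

3.50 m³/s

A = b·y = 20.048 × 0.31 = 6.215 m²
Wide channel: R ≈ y = 0.31 m
Q = (1/n)·A·R^(2/3)·S^(1/2) = (1/0.027) × 6.215 × 0.3100^(2/3) × 0.0011^(1/2) = 3.497 m³/s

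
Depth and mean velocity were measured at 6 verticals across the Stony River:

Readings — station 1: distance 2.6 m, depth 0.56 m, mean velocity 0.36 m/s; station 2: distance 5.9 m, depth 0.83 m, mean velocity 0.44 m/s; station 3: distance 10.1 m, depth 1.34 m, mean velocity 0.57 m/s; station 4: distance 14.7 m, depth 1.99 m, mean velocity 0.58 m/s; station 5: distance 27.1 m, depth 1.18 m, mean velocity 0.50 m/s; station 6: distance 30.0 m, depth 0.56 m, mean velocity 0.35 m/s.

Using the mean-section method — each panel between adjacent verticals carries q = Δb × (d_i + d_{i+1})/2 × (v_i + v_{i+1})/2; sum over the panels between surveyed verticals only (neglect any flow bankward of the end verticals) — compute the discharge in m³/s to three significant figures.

19.3 m³/s

Panel 1-2: Δb = 3.3 m, d̄ = (0.56+0.83)/2 = 0.695, v̄ = (0.36+0.44)/2 = 0.4 → q = 3.3×0.695×0.4 = 0.9174 m³/s
Panel 2-3: Δb = 4.2 m, d̄ = (0.83+1.34)/2 = 1.085, v̄ = (0.44+0.57)/2 = 0.505 → q = 4.2×1.085×0.505 = 2.301 m³/s
Panel 3-4: Δb = 4.6 m, d̄ = (1.34+1.99)/2 = 1.665, v̄ = (0.57+0.58)/2 = 0.575 → q = 4.6×1.665×0.575 = 4.404 m³/s
Panel 4-5: Δb = 12.4 m, d̄ = (1.99+1.18)/2 = 1.585, v̄ = (0.58+0.50)/2 = 0.54 → q = 12.4×1.585×0.54 = 10.61 m³/s
Panel 5-6: Δb = 2.9 m, d̄ = (1.18+0.56)/2 = 0.87, v̄ = (0.50+0.35)/2 = 0.425 → q = 2.9×0.87×0.425 = 1.072 m³/s
Q = Σ q = 19.31 m³/s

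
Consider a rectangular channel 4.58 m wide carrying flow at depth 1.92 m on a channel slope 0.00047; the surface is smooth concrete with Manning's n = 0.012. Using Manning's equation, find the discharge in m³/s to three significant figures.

16.4 m³/s

A = b·y = 4.58 × 1.92 = 8.794 m²
P = b + 2y = 4.58 + 2×1.92 = 8.420 m
R = A/P = 8.794/8.420 = 1.044 m
Q = (1/n)·A·R^(2/3)·S^(1/2) = (1/0.012) × 8.794 × 1.044^(2/3) × 0.00047^(1/2) = 16.35 m³/s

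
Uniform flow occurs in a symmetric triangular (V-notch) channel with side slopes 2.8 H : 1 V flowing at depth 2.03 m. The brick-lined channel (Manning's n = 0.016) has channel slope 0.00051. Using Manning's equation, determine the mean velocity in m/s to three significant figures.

A = z·y² = 2.8×2.03² = 11.54 m²
P = 2y√(1+z²) = 2×2.03×√(1+2.8²) = 12.07 m
R = A/P = 11.54/12.07 = 0.9559 m
Q = (1/n)·A·R^(2/3)·S^(1/2) = (1/0.016) × 11.54 × 0.9559^(2/3) × 0.00051^(1/2) = 15.80 m³/s
V = Q/A = 15.80/11.54 = 1.370 m/s

1.37 m/s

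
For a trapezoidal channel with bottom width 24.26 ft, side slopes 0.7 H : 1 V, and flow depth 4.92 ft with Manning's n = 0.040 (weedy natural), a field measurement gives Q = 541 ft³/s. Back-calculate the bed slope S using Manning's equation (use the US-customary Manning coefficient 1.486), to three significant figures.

A = (b + z·y)·y = (24.26 + 0.7×4.92)×4.92 = 136.3 ft²
P = b + 2y√(1+z²) = 24.26 + 2×4.92×√(1+0.7²) = 36.27 ft
R = A/P = 136.3/36.27 = 3.758 ft
S = (Q·n / (1.486·A·R^(2/3)))² = (541×0.040 / (1.486×136.3×2.417))² = 0.001954

0.00195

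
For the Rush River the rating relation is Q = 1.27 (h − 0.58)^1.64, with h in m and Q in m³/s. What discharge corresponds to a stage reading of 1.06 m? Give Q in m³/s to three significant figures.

Q = 1.27 × (1.06 − 0.58)^1.64 = 1.27 × 0.48^1.64 = 0.3811 m³/s

0.381 m³/s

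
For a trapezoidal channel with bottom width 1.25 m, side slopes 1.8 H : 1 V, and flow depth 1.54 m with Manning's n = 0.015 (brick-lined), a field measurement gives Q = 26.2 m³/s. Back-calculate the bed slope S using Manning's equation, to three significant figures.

0.00528

A = (b + z·y)·y = (1.25 + 1.8×1.54)×1.54 = 6.194 m²
P = b + 2y√(1+z²) = 1.25 + 2×1.54×√(1+1.8²) = 7.592 m
R = A/P = 6.194/7.592 = 0.8158 m
S = (Q·n / (1·A·R^(2/3)))² = (26.2×0.015 / (1×6.194×0.8731))² = 0.005281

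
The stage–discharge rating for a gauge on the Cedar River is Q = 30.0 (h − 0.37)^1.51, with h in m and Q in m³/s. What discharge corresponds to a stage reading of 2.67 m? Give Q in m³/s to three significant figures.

Q = 30.0 × (2.67 − 0.37)^1.51 = 30.0 × 2.3^1.51 = 105.5 m³/s

106 m³/s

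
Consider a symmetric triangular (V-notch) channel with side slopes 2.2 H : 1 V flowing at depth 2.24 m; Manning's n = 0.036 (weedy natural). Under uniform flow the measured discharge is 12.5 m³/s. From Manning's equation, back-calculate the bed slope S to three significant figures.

0.00162

A = z·y² = 2.2×2.24² = 11.04 m²
P = 2y√(1+z²) = 2×2.24×√(1+2.2²) = 10.83 m
R = A/P = 11.04/10.83 = 1.020 m
S = (Q·n / (1·A·R^(2/3)))² = (12.5×0.036 / (1×11.04×1.013))² = 0.001619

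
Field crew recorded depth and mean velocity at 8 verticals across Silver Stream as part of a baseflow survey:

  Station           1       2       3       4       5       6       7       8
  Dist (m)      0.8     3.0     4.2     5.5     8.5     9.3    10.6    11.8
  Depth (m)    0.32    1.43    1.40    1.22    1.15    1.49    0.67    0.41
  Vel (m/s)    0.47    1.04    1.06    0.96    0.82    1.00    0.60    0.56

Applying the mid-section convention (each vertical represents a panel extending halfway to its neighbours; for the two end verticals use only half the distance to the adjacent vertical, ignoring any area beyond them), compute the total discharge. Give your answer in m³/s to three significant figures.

11.1 m³/s

w_1 = (3.0 − 0.8)/2 = 1.1 m; q_1 = 0.47 × 0.32 × 1.1 = 0.1654 m³/s
w_2 = (4.2 − 0.8)/2 = 1.7 m; q_2 = 1.04 × 1.43 × 1.7 = 2.528 m³/s
w_3 = (5.5 − 3.0)/2 = 1.25 m; q_3 = 1.06 × 1.40 × 1.25 = 1.855 m³/s
w_4 = (8.5 − 4.2)/2 = 2.15 m; q_4 = 0.96 × 1.22 × 2.15 = 2.518 m³/s
w_5 = (9.3 − 5.5)/2 = 1.9 m; q_5 = 0.82 × 1.15 × 1.9 = 1.792 m³/s
w_6 = (10.6 − 8.5)/2 = 1.05 m; q_6 = 1.00 × 1.49 × 1.05 = 1.565 m³/s
w_7 = (11.8 − 9.3)/2 = 1.25 m; q_7 = 0.60 × 0.67 × 1.25 = 0.5025 m³/s
w_8 = (11.8 − 10.6)/2 = 0.6 m; q_8 = 0.56 × 0.41 × 0.6 = 0.1378 m³/s
Q = Σ qᵢ = 11.06 m³/s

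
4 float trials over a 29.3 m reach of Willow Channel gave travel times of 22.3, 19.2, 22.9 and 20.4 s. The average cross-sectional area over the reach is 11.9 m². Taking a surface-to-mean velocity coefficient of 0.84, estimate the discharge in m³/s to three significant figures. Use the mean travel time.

13.8 m³/s

t̄ = (22.3 + 19.2 + 22.9 + 20.4) / 4 = 21.2 s
v_surface = L / t̄ = 29.3 / 21.2 = 1.382 m/s
v_mean = 0.84 × 1.382 = 1.161 m/s
Q = A × v_mean = 11.9 × 1.161 = 13.82 m³/s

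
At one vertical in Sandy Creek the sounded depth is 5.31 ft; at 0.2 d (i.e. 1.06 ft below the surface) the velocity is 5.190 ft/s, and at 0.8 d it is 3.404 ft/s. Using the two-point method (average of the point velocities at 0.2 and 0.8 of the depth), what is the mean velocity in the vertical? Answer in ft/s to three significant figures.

4.30 ft/s

v̄ = (5.190 + 3.404) / 2 = 4.297 ft/s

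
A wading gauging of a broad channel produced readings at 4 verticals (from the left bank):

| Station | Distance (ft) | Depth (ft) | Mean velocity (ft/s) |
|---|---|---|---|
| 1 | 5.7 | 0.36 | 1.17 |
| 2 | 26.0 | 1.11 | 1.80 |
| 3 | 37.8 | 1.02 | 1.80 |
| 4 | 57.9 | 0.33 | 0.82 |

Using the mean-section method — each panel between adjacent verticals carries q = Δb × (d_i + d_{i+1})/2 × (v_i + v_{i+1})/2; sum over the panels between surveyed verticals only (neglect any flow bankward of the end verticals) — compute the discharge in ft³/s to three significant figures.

Panel 1-2: Δb = 20.3 ft, d̄ = (0.36+1.11)/2 = 0.735, v̄ = (1.17+1.80)/2 = 1.485 → q = 20.3×0.735×1.485 = 22.16 ft³/s
Panel 2-3: Δb = 11.8 ft, d̄ = (1.11+1.02)/2 = 1.065, v̄ = (1.80+1.80)/2 = 1.8 → q = 11.8×1.065×1.8 = 22.62 ft³/s
Panel 3-4: Δb = 20.1 ft, d̄ = (1.02+0.33)/2 = 0.675, v̄ = (1.80+0.82)/2 = 1.31 → q = 20.1×0.675×1.31 = 17.77 ft³/s
Q = Σ q = 62.55 ft³/s

62.6 ft³/s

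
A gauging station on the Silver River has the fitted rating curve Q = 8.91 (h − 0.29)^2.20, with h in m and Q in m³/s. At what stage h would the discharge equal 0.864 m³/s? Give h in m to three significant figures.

0.636 m

h − h₀ = (Q/C)^(1/b) = (0.864/8.91)^(1/2.20) = 0.3462 m
h = 0.29 + 0.3462 = 0.6362 m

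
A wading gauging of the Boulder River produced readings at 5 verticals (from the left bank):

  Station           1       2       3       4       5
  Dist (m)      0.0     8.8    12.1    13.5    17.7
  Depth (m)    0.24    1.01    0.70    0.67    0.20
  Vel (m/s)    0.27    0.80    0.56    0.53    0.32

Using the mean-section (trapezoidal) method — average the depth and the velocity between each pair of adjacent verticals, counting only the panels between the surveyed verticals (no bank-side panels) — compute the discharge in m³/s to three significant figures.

Panel 1-2: Δb = 8.8 m, d̄ = (0.24+1.01)/2 = 0.625, v̄ = (0.27+0.80)/2 = 0.535 → q = 8.8×0.625×0.535 = 2.943 m³/s
Panel 2-3: Δb = 3.3 m, d̄ = (1.01+0.70)/2 = 0.855, v̄ = (0.80+0.56)/2 = 0.68 → q = 3.3×0.855×0.68 = 1.919 m³/s
Panel 3-4: Δb = 1.4 m, d̄ = (0.70+0.67)/2 = 0.685, v̄ = (0.56+0.53)/2 = 0.545 → q = 1.4×0.685×0.545 = 0.5227 m³/s
Panel 4-5: Δb = 4.2 m, d̄ = (0.67+0.20)/2 = 0.435, v̄ = (0.53+0.32)/2 = 0.425 → q = 4.2×0.435×0.425 = 0.7765 m³/s
Q = Σ q = 6.160 m³/s

6.16 m³/s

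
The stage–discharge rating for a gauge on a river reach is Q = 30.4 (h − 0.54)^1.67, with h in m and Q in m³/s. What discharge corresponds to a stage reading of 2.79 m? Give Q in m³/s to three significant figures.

Q = 30.4 × (2.79 − 0.54)^1.67 = 30.4 × 2.25^1.67 = 117.8 m³/s

118 m³/s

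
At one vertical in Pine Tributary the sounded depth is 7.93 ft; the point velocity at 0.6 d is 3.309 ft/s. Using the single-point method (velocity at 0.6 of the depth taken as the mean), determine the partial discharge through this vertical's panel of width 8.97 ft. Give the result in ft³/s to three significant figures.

v̄ = v₀.₆ = 3.309 ft/s
q = v̄ × d × w = 3.309 × 7.93 × 8.97 = 235.4 ft³/s

235 ft³/s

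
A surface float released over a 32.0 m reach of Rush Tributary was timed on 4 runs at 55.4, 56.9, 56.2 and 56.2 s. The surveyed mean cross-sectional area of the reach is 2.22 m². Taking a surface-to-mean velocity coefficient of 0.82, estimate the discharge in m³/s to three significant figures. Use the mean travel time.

t̄ = (55.4 + 56.9 + 56.2 + 56.2) / 4 = 56.175 s
v_surface = L / t̄ = 32.0 / 56.175 = 0.5696 m/s
v_mean = 0.82 × 0.5696 = 0.4671 m/s
Q = A × v_mean = 2.22 × 0.4671 = 1.037 m³/s

1.04 m³/s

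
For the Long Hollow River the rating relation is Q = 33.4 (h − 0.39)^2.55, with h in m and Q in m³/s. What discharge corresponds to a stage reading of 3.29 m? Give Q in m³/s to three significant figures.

Q = 33.4 × (3.29 − 0.39)^2.55 = 33.4 × 2.9^2.55 = 504.5 m³/s

505 m³/s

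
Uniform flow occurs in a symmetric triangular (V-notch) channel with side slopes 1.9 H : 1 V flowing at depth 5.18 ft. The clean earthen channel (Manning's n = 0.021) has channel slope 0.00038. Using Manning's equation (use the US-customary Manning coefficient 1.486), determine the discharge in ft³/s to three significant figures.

122 ft³/s

A = z·y² = 1.9×5.18² = 50.98 ft²
P = 2y√(1+z²) = 2×5.18×√(1+1.9²) = 22.24 ft
R = A/P = 50.98/22.24 = 2.292 ft
Q = (1.486/n)·A·R^(2/3)·S^(1/2) = (1.486/0.021) × 50.98 × 2.292^(2/3) × 0.00038^(1/2) = 122.2 ft³/s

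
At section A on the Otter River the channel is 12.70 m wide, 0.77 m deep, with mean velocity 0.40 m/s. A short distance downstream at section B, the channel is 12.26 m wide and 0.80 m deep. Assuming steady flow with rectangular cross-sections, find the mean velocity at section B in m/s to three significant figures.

Q = A₁V₁ = (12.70×0.77) × 0.40 = 3.912 m³/s
A₂ = 12.26 × 0.80 = 9.808 m²
V₂ = Q/A₂ = 3.912/9.808 = 0.3988 m/s

0.399 m/s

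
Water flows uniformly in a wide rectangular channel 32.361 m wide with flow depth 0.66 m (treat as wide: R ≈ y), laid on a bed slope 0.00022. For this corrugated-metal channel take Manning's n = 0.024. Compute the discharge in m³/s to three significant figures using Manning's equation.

A = b·y = 32.361 × 0.66 = 21.36 m²
Wide channel: R ≈ y = 0.66 m
Q = (1/n)·A·R^(2/3)·S^(1/2) = (1/0.024) × 21.36 × 0.6600^(2/3) × 0.00022^(1/2) = 10.01 m³/s

10.0 m³/s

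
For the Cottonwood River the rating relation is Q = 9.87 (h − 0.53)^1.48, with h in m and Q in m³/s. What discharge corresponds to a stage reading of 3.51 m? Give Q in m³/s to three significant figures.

Q = 9.87 × (3.51 − 0.53)^1.48 = 9.87 × 2.98^1.48 = 49.68 m³/s

49.7 m³/s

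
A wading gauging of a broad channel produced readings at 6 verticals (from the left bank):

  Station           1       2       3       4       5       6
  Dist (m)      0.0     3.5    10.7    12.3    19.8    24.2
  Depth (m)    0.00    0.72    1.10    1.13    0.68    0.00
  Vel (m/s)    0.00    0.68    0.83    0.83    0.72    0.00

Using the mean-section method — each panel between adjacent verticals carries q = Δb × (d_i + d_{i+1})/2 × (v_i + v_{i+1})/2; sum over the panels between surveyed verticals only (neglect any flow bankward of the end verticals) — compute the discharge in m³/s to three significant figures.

Panel 1-2: Δb = 3.5 m, d̄ = (0.00+0.72)/2 = 0.36, v̄ = (0.00+0.68)/2 = 0.34 → q = 3.5×0.36×0.34 = 0.4284 m³/s
Panel 2-3: Δb = 7.2 m, d̄ = (0.72+1.10)/2 = 0.91, v̄ = (0.68+0.83)/2 = 0.755 → q = 7.2×0.91×0.755 = 4.947 m³/s
Panel 3-4: Δb = 1.6 m, d̄ = (1.10+1.13)/2 = 1.115, v̄ = (0.83+0.83)/2 = 0.83 → q = 1.6×1.115×0.83 = 1.481 m³/s
Panel 4-5: Δb = 7.5 m, d̄ = (1.13+0.68)/2 = 0.905, v̄ = (0.83+0.72)/2 = 0.775 → q = 7.5×0.905×0.775 = 5.260 m³/s
Panel 5-6: Δb = 4.4 m, d̄ = (0.68+0.00)/2 = 0.34, v̄ = (0.72+0.00)/2 = 0.36 → q = 4.4×0.34×0.36 = 0.5386 m³/s
Q = Σ q = 12.65 m³/s

12.7 m³/s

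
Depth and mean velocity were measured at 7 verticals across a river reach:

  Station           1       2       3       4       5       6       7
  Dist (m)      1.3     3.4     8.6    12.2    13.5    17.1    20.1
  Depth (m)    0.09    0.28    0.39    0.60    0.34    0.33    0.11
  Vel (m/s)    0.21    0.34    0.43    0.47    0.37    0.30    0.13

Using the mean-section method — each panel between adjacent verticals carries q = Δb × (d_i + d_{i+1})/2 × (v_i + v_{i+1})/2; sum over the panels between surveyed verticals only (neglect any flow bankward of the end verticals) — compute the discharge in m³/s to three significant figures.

Panel 1-2: Δb = 2.1 m, d̄ = (0.09+0.28)/2 = 0.185, v̄ = (0.21+0.34)/2 = 0.275 → q = 2.1×0.185×0.275 = 0.1068 m³/s
Panel 2-3: Δb = 5.2 m, d̄ = (0.28+0.39)/2 = 0.335, v̄ = (0.34+0.43)/2 = 0.385 → q = 5.2×0.335×0.385 = 0.6707 m³/s
Panel 3-4: Δb = 3.6 m, d̄ = (0.39+0.60)/2 = 0.495, v̄ = (0.43+0.47)/2 = 0.45 → q = 3.6×0.495×0.45 = 0.8019 m³/s
Panel 4-5: Δb = 1.3 m, d̄ = (0.60+0.34)/2 = 0.47, v̄ = (0.47+0.37)/2 = 0.42 → q = 1.3×0.47×0.42 = 0.2566 m³/s
Panel 5-6: Δb = 3.6 m, d̄ = (0.34+0.33)/2 = 0.335, v̄ = (0.37+0.30)/2 = 0.335 → q = 3.6×0.335×0.335 = 0.4040 m³/s
Panel 6-7: Δb = 3 m, d̄ = (0.33+0.11)/2 = 0.22, v̄ = (0.30+0.13)/2 = 0.215 → q = 3×0.22×0.215 = 0.1419 m³/s
Q = Σ q = 2.382 m³/s

2.38 m³/s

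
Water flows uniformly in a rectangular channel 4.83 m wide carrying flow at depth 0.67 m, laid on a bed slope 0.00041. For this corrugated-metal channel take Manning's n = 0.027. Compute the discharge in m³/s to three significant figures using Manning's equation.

1.58 m³/s

A = b·y = 4.83 × 0.67 = 3.236 m²
P = b + 2y = 4.83 + 2×0.67 = 6.170 m
R = A/P = 3.236/6.170 = 0.5245 m
Q = (1/n)·A·R^(2/3)·S^(1/2) = (1/0.027) × 3.236 × 0.5245^(2/3) × 0.00041^(1/2) = 1.578 m³/s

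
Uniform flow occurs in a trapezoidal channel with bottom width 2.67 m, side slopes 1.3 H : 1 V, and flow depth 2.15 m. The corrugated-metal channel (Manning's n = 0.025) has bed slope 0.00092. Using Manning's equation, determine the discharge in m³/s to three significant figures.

A = (b + z·y)·y = (2.67 + 1.3×2.15)×2.15 = 11.75 m²
P = b + 2y√(1+z²) = 2.67 + 2×2.15×√(1+1.3²) = 9.723 m
R = A/P = 11.75/9.723 = 1.209 m
Q = (1/n)·A·R^(2/3)·S^(1/2) = (1/0.025) × 11.75 × 1.209^(2/3) × 0.00092^(1/2) = 16.17 m³/s

16.2 m³/s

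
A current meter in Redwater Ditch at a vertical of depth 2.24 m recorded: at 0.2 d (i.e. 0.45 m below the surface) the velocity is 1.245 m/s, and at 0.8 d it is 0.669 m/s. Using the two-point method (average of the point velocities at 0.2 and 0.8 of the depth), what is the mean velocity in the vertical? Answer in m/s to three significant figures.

0.957 m/s

v̄ = (1.245 + 0.669) / 2 = 0.9570 m/s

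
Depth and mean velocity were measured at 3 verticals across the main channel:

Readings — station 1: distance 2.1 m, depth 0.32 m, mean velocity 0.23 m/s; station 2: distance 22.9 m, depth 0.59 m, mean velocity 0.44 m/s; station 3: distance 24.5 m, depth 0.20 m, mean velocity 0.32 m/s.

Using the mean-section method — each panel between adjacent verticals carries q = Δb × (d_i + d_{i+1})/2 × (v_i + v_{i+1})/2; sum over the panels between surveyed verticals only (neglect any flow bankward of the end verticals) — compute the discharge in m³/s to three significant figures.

3.41 m³/s

Panel 1-2: Δb = 20.8 m, d̄ = (0.32+0.59)/2 = 0.455, v̄ = (0.23+0.44)/2 = 0.335 → q = 20.8×0.455×0.335 = 3.170 m³/s
Panel 2-3: Δb = 1.6 m, d̄ = (0.59+0.20)/2 = 0.395, v̄ = (0.44+0.32)/2 = 0.38 → q = 1.6×0.395×0.38 = 0.2402 m³/s
Q = Σ q = 3.411 m³/s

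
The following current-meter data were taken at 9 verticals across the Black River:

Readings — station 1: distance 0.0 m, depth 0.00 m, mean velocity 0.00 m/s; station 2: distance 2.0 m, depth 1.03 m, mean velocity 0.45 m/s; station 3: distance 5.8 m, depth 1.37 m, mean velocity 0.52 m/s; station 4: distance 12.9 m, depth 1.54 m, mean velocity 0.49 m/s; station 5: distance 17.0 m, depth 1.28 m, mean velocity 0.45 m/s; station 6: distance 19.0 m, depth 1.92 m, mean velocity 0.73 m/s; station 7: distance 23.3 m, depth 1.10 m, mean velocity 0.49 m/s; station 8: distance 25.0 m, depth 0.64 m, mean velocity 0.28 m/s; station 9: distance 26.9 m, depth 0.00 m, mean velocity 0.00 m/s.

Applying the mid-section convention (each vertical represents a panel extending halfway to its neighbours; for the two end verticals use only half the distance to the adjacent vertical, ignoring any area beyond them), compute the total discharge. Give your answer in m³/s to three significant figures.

w_2 = (5.8 − 0.0)/2 = 2.9 m; q_2 = 0.45 × 1.03 × 2.9 = 1.344 m³/s
w_3 = (12.9 − 2.0)/2 = 5.45 m; q_3 = 0.52 × 1.37 × 5.45 = 3.883 m³/s
w_4 = (17.0 − 5.8)/2 = 5.6 m; q_4 = 0.49 × 1.54 × 5.6 = 4.226 m³/s
w_5 = (19.0 − 12.9)/2 = 3.05 m; q_5 = 0.45 × 1.28 × 3.05 = 1.757 m³/s
w_6 = (23.3 − 17.0)/2 = 3.15 m; q_6 = 0.73 × 1.92 × 3.15 = 4.415 m³/s
w_7 = (25.0 − 19.0)/2 = 3 m; q_7 = 0.49 × 1.10 × 3 = 1.617 m³/s
w_8 = (26.9 − 23.3)/2 = 1.8 m; q_8 = 0.28 × 0.64 × 1.8 = 0.3226 m³/s
Stations 1, 9 contribute zero (depth or velocity is 0).
Q = Σ qᵢ = 17.56 m³/s

17.6 m³/s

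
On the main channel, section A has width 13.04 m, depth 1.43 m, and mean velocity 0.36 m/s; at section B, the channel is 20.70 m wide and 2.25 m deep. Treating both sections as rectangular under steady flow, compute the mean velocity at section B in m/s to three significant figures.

Q = A₁V₁ = (13.04×1.43) × 0.36 = 6.713 m³/s
A₂ = 20.70 × 2.25 = 46.58 m²
V₂ = Q/A₂ = 6.713/46.58 = 0.1441 m/s

0.144 m/s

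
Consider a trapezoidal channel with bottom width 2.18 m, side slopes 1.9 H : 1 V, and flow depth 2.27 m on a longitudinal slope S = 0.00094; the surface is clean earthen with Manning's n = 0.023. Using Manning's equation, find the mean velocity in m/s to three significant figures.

A = (b + z·y)·y = (2.18 + 1.9×2.27)×2.27 = 14.74 m²
P = b + 2y√(1+z²) = 2.18 + 2×2.27×√(1+1.9²) = 11.93 m
R = A/P = 14.74/11.93 = 1.236 m
Q = (1/n)·A·R^(2/3)·S^(1/2) = (1/0.023) × 14.74 × 1.236^(2/3) × 0.00094^(1/2) = 22.62 m³/s
V = Q/A = 22.62/14.74 = 1.535 m/s

1.54 m/s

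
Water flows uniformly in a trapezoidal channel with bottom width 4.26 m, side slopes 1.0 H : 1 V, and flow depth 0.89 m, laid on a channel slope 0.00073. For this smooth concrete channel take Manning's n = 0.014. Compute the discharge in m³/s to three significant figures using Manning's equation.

A = (b + z·y)·y = (4.26 + 1.0×0.89)×0.89 = 4.584 m²
P = b + 2y√(1+z²) = 4.26 + 2×0.89×√(1+1.0²) = 6.777 m
R = A/P = 4.584/6.777 = 0.6763 m
Q = (1/n)·A·R^(2/3)·S^(1/2) = (1/0.014) × 4.584 × 0.6763^(2/3) × 0.00073^(1/2) = 6.815 m³/s

6.82 m³/s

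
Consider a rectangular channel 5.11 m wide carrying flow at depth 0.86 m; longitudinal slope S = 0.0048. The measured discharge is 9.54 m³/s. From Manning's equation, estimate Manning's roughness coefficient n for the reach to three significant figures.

0.0238

A = b·y = 5.11 × 0.86 = 4.395 m²
P = b + 2y = 5.11 + 2×0.86 = 6.830 m
R = A/P = 4.395/6.830 = 0.6434 m
n = (1/Q)·A·R^(2/3)·S^(1/2) = (1/9.54) × 4.395 × 0.7453 × 0.06928 = 0.02379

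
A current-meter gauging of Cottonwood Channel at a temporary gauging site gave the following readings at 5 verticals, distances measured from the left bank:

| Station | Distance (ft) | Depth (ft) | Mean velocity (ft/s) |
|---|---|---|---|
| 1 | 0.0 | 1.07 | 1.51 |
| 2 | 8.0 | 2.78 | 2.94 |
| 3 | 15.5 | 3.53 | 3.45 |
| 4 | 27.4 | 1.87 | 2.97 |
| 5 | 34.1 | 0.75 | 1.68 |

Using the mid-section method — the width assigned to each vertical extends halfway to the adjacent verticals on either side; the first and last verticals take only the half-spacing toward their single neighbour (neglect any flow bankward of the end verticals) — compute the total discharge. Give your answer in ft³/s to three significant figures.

244 ft³/s

w_1 = (8.0 − 0.0)/2 = 4 ft; q_1 = 1.51 × 1.07 × 4 = 6.463 ft³/s
w_2 = (15.5 − 0.0)/2 = 7.75 ft; q_2 = 2.94 × 2.78 × 7.75 = 63.34 ft³/s
w_3 = (27.4 − 8.0)/2 = 9.7 ft; q_3 = 3.45 × 3.53 × 9.7 = 118.1 ft³/s
w_4 = (34.1 − 15.5)/2 = 9.3 ft; q_4 = 2.97 × 1.87 × 9.3 = 51.65 ft³/s
w_5 = (34.1 − 27.4)/2 = 3.35 ft; q_5 = 1.68 × 0.75 × 3.35 = 4.221 ft³/s
Q = Σ qᵢ = 243.8 ft³/s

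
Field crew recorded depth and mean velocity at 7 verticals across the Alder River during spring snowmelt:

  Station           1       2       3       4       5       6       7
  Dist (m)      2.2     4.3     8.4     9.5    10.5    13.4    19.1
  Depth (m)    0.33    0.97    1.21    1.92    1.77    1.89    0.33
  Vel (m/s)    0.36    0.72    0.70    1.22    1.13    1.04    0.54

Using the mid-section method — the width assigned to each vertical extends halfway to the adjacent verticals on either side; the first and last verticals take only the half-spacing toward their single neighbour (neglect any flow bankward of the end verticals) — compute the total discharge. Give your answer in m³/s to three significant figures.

w_1 = (4.3 − 2.2)/2 = 1.05 m; q_1 = 0.36 × 0.33 × 1.05 = 0.1247 m³/s
w_2 = (8.4 − 2.2)/2 = 3.1 m; q_2 = 0.72 × 0.97 × 3.1 = 2.165 m³/s
w_3 = (9.5 − 4.3)/2 = 2.6 m; q_3 = 0.70 × 1.21 × 2.6 = 2.202 m³/s
w_4 = (10.5 − 8.4)/2 = 1.05 m; q_4 = 1.22 × 1.92 × 1.05 = 2.460 m³/s
w_5 = (13.4 − 9.5)/2 = 1.95 m; q_5 = 1.13 × 1.77 × 1.95 = 3.900 m³/s
w_6 = (19.1 − 10.5)/2 = 4.3 m; q_6 = 1.04 × 1.89 × 4.3 = 8.452 m³/s
w_7 = (19.1 − 13.4)/2 = 2.85 m; q_7 = 0.54 × 0.33 × 2.85 = 0.5079 m³/s
Q = Σ qᵢ = 19.81 m³/s

19.8 m³/s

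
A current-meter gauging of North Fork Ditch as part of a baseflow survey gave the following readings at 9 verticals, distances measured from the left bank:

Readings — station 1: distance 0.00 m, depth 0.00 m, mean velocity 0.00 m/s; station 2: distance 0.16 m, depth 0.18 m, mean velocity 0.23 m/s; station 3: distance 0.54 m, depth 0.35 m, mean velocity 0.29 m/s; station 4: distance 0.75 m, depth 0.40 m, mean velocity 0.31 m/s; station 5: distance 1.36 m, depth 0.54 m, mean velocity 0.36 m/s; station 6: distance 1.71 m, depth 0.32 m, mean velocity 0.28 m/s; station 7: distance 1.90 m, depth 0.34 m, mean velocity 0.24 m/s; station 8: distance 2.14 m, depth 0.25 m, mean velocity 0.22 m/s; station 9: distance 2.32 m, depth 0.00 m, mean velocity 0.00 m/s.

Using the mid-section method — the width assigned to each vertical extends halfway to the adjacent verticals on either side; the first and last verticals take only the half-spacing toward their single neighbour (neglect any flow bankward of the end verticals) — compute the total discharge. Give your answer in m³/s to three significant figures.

0.239 m³/s

w_2 = (0.54 − 0.00)/2 = 0.27 m; q_2 = 0.23 × 0.18 × 0.27 = 0.01118 m³/s
w_3 = (0.75 − 0.16)/2 = 0.295 m; q_3 = 0.29 × 0.35 × 0.295 = 0.02994 m³/s
w_4 = (1.36 − 0.54)/2 = 0.41 m; q_4 = 0.31 × 0.40 × 0.41 = 0.05084 m³/s
w_5 = (1.71 − 0.75)/2 = 0.48 m; q_5 = 0.36 × 0.54 × 0.48 = 0.09331 m³/s
w_6 = (1.90 − 1.36)/2 = 0.27 m; q_6 = 0.28 × 0.32 × 0.27 = 0.02419 m³/s
w_7 = (2.14 − 1.71)/2 = 0.215 m; q_7 = 0.24 × 0.34 × 0.215 = 0.01754 m³/s
w_8 = (2.32 − 1.90)/2 = 0.21 m; q_8 = 0.22 × 0.25 × 0.21 = 0.01155 m³/s
Stations 1, 9 contribute zero (depth or velocity is 0).
Q = Σ qᵢ = 0.2386 m³/s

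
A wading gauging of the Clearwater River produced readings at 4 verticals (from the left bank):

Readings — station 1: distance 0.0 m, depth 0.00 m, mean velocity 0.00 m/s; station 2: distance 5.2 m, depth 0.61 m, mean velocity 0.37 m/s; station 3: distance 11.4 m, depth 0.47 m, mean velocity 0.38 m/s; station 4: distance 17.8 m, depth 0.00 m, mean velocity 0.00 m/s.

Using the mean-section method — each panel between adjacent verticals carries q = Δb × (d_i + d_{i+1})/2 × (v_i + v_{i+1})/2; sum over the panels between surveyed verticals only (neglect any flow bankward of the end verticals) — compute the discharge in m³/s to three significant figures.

Panel 1-2: Δb = 5.2 m, d̄ = (0.00+0.61)/2 = 0.305, v̄ = (0.00+0.37)/2 = 0.185 → q = 5.2×0.305×0.185 = 0.2934 m³/s
Panel 2-3: Δb = 6.2 m, d̄ = (0.61+0.47)/2 = 0.54, v̄ = (0.37+0.38)/2 = 0.375 → q = 6.2×0.54×0.375 = 1.256 m³/s
Panel 3-4: Δb = 6.4 m, d̄ = (0.47+0.00)/2 = 0.235, v̄ = (0.38+0.00)/2 = 0.19 → q = 6.4×0.235×0.19 = 0.2858 m³/s
Q = Σ q = 1.835 m³/s

1.83 m³/s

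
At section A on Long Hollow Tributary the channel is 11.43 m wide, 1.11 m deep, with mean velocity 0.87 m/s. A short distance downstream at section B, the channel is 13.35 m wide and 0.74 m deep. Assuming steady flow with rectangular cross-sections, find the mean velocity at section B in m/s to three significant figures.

1.12 m/s

Q = A₁V₁ = (11.43×1.11) × 0.87 = 11.04 m³/s
A₂ = 13.35 × 0.74 = 9.879 m²
V₂ = Q/A₂ = 11.04/9.879 = 1.117 m/s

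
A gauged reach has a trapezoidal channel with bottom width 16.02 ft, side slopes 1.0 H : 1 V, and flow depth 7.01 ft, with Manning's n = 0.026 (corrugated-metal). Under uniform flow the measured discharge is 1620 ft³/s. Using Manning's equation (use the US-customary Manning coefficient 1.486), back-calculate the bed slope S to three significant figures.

A = (b + z·y)·y = (16.02 + 1.0×7.01)×7.01 = 161.4 ft²
P = b + 2y√(1+z²) = 16.02 + 2×7.01×√(1+1.0²) = 35.85 ft
R = A/P = 161.4/35.85 = 4.504 ft
S = (Q·n / (1.486·A·R^(2/3)))² = (1620×0.026 / (1.486×161.4×2.727))² = 0.004145

0.00414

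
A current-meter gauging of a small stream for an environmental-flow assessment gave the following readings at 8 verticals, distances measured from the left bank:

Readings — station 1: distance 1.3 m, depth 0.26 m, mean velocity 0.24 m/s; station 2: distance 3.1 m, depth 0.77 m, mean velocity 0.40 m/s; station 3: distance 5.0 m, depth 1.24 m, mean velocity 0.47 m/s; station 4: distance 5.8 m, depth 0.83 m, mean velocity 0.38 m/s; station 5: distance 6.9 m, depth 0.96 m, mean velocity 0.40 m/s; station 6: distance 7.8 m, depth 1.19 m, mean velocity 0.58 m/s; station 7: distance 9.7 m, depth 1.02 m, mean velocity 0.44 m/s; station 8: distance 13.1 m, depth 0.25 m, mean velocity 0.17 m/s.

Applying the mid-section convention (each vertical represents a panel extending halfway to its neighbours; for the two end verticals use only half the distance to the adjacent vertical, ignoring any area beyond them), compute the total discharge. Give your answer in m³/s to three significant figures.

4.32 m³/s

w_1 = (3.1 − 1.3)/2 = 0.9 m; q_1 = 0.24 × 0.26 × 0.9 = 0.05616 m³/s
w_2 = (5.0 − 1.3)/2 = 1.85 m; q_2 = 0.40 × 0.77 × 1.85 = 0.5698 m³/s
w_3 = (5.8 − 3.1)/2 = 1.35 m; q_3 = 0.47 × 1.24 × 1.35 = 0.7868 m³/s
w_4 = (6.9 − 5.0)/2 = 0.95 m; q_4 = 0.38 × 0.83 × 0.95 = 0.2996 m³/s
w_5 = (7.8 − 5.8)/2 = 1 m; q_5 = 0.40 × 0.96 × 1 = 0.3840 m³/s
w_6 = (9.7 − 6.9)/2 = 1.4 m; q_6 = 0.58 × 1.19 × 1.4 = 0.9663 m³/s
w_7 = (13.1 − 7.8)/2 = 2.65 m; q_7 = 0.44 × 1.02 × 2.65 = 1.189 m³/s
w_8 = (13.1 − 9.7)/2 = 1.7 m; q_8 = 0.17 × 0.25 × 1.7 = 0.07225 m³/s
Q = Σ qᵢ = 4.324 m³/s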